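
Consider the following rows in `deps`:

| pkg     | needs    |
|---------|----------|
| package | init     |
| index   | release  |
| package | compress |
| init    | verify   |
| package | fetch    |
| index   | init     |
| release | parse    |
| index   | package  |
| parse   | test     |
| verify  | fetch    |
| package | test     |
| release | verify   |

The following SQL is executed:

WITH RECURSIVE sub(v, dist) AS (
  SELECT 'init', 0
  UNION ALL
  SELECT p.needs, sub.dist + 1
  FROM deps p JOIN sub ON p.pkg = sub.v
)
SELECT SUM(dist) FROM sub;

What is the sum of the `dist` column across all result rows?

3

Base: (init, dist=0).
Iteration 1: edges from {init} -> (verify, dist=1).
Iteration 2: edges from {verify} -> (fetch, dist=2).
Iteration 3: no outgoing edges from {fetch}; recursion stops.
SUM(dist) = 0 + 1 + 2 = 3.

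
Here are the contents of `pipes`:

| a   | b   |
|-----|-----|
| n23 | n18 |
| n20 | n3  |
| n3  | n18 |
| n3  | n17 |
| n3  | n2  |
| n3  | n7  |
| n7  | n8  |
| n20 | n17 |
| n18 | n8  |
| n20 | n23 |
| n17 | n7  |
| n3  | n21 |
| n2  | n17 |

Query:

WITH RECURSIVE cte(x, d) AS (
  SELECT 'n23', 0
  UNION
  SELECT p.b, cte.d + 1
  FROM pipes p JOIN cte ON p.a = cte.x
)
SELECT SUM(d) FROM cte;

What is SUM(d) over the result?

Base: (n23, d=0).
Iteration 1: edges from {n23} -> (n18, d=1).
Iteration 2: edges from {n18} -> (n8, d=2).
Iteration 3: no outgoing edges from {n8}; recursion stops.
SUM(d) = 0 + 1 + 2 = 3.

3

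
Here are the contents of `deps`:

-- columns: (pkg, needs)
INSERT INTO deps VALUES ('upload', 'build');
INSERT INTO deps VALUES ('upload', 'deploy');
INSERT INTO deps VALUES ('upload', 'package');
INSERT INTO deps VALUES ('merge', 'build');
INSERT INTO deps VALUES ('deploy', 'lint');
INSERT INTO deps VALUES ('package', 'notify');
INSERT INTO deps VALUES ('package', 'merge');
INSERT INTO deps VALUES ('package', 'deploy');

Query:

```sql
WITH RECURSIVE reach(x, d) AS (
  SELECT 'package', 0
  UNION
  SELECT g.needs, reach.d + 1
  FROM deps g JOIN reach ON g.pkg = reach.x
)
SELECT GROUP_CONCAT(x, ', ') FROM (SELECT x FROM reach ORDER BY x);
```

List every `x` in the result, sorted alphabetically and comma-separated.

build, deploy, lint, merge, notify, package

Base: (package, d=0).
Iteration 1: edges from {package} -> (deploy, d=1), (merge, d=1), (notify, d=1).
Iteration 2: edges from {deploy,merge,notify} -> (build, d=2), (lint, d=2).
Iteration 3: no outgoing edges from {build,lint}; recursion stops.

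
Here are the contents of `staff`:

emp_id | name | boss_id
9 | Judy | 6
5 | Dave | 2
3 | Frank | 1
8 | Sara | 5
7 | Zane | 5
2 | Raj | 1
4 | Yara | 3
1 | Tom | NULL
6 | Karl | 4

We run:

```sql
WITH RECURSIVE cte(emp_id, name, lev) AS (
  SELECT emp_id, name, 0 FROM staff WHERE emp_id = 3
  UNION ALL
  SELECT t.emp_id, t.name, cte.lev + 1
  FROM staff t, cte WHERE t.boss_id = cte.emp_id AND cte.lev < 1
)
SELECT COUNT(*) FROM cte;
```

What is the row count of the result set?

2

Base: emp_id=3 (Frank) at lev 0.
Iteration 1: rows with boss_id in {3} -> Yara (id 4, lev 1).
Iteration 2: lev < 1 fails for all current rows; recursion stops.
Total rows emitted: 2.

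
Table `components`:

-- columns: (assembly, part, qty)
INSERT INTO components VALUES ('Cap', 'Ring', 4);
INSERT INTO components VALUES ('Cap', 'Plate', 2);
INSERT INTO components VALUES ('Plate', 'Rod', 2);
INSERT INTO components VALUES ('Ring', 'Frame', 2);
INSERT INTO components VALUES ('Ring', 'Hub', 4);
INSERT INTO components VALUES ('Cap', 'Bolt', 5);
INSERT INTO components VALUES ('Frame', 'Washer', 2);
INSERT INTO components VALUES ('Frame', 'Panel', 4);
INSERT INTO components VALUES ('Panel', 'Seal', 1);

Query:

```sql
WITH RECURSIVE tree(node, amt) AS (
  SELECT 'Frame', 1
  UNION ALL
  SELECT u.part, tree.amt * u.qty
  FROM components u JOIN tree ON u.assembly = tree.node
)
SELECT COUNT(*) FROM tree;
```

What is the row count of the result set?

4

Base: (Frame, amt=1).
Iteration 1: components of {Frame} -> Panel = 1*4 = 4, Washer = 1*2 = 2.
Iteration 2: components of {Panel,Washer} -> Seal = 4*1 = 4.
Iteration 3: no further components; recursion stops.
Total rows emitted: 4.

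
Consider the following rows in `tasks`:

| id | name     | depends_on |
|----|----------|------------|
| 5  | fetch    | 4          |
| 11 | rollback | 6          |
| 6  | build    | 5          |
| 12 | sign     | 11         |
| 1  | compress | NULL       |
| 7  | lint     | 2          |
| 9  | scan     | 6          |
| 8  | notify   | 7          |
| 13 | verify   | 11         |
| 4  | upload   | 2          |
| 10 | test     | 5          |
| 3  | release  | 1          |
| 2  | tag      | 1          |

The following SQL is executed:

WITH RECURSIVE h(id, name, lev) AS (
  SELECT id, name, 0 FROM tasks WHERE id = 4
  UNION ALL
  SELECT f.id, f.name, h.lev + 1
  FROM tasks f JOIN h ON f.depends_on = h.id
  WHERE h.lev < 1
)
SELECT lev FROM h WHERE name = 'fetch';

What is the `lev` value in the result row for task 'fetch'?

Base: id=4 (upload) at lev 0.
Iteration 1: rows with depends_on in {4} -> fetch (id 5, lev 1).
Iteration 2: lev < 1 fails for all current rows; recursion stops.

1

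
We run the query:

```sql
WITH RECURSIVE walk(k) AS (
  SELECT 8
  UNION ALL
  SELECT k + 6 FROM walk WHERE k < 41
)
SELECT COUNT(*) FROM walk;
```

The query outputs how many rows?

7

Base: k=8.
Iteration 1: 8 < 41 holds -> k = 8 + 6 = 14.
Iteration 2: 14 < 41 holds -> k = 14 + 6 = 20.
Iteration 3: 20 < 41 holds -> k = 20 + 6 = 26.
Iteration 4: 26 < 41 holds -> k = 26 + 6 = 32.
Iteration 5: 32 < 41 holds -> k = 32 + 6 = 38.
Iteration 6: 38 < 41 holds -> k = 38 + 6 = 44.
Iteration 7: 44 < 41 fails; recursion stops.
Total rows emitted: 7.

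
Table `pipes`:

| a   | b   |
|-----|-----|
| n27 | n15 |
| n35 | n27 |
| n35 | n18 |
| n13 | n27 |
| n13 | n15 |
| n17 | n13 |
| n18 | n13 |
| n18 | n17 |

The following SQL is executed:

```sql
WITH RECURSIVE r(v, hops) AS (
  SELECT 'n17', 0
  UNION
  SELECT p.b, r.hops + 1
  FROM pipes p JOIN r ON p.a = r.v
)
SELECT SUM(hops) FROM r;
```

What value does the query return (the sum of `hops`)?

Base: (n17, hops=0).
Iteration 1: edges from {n17} -> (n13, hops=1).
Iteration 2: edges from {n13} -> (n15, hops=2), (n27, hops=2).
Iteration 3: edges from {n15,n27} -> (n15, hops=3).
Iteration 4: no outgoing edges from {n15}; recursion stops.
SUM(hops) = 0 + 1 + 2 + 2 + 3 = 8.

8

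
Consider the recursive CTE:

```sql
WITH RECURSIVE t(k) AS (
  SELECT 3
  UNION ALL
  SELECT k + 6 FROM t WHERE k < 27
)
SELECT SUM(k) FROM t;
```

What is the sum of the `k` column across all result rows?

75

Base: k=3.
Iteration 1: 3 < 27 holds -> k = 3 + 6 = 9.
Iteration 2: 9 < 27 holds -> k = 9 + 6 = 15.
Iteration 3: 15 < 27 holds -> k = 15 + 6 = 21.
Iteration 4: 21 < 27 holds -> k = 21 + 6 = 27.
Iteration 5: 27 < 27 fails; recursion stops.
SUM(k) = 3 + 9 + 15 + 21 + 27 = 75.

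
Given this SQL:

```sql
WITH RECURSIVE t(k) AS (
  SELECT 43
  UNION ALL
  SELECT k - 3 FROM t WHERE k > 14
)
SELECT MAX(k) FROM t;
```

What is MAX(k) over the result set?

43

Base: k=43.
Iteration 1: 43 > 14 holds -> k = 43 - 3 = 40.
Iteration 2: 40 > 14 holds -> k = 40 - 3 = 37.
Iteration 3: 37 > 14 holds -> k = 37 - 3 = 34.
Iteration 4: 34 > 14 holds -> k = 34 - 3 = 31.
Iteration 5: 31 > 14 holds -> k = 31 - 3 = 28.
Iteration 6: 28 > 14 holds -> k = 28 - 3 = 25.
Iteration 7: 25 > 14 holds -> k = 25 - 3 = 22.
Iteration 8: 22 > 14 holds -> k = 22 - 3 = 19.
Iteration 9: 19 > 14 holds -> k = 19 - 3 = 16.
Iteration 10: 16 > 14 holds -> k = 16 - 3 = 13.
Iteration 11: 13 > 14 fails; recursion stops.
k values: 43, 40, 37, 34, 31, 28, 25, 22, 19, 16, 13; the maximum is 43.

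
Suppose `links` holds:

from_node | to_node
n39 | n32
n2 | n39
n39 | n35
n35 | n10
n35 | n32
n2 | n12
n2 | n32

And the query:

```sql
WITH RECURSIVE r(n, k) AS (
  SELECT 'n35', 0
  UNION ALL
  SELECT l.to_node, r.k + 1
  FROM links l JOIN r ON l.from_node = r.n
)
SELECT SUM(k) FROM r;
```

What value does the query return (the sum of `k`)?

Base: (n35, k=0).
Iteration 1: edges from {n35} -> (n10, k=1), (n32, k=1).
Iteration 2: no outgoing edges from {n10,n32}; recursion stops.
SUM(k) = 0 + 1 + 1 = 2.

2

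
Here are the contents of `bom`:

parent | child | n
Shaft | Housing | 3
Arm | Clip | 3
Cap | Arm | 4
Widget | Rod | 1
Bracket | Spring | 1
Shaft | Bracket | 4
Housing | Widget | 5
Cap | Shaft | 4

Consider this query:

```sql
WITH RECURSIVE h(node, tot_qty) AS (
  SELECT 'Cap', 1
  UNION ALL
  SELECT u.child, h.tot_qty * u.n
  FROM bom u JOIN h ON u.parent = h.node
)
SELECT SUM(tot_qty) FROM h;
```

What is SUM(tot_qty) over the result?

185

Base: (Cap, tot_qty=1).
Iteration 1: components of {Cap} -> Arm = 1*4 = 4, Shaft = 1*4 = 4.
Iteration 2: components of {Arm,Shaft} -> Bracket = 4*4 = 16, Clip = 4*3 = 12, Housing = 4*3 = 12.
Iteration 3: components of {Bracket,Clip,Housing} -> Spring = 16*1 = 16, Widget = 12*5 = 60.
Iteration 4: components of {Spring,Widget} -> Rod = 60*1 = 60.
Iteration 5: no further components; recursion stops.
SUM(tot_qty) = 1 + 4 + 4 + 16 + 12 + 12 + 16 + 60 + 60 = 185.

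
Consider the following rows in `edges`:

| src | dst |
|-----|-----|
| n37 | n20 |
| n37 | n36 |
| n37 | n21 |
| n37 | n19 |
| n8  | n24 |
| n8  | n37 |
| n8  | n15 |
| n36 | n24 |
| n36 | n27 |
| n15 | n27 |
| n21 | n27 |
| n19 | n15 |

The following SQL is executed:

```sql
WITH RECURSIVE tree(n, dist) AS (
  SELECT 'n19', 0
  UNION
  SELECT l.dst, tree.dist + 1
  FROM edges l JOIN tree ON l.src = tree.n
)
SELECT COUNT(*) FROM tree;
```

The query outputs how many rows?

3

Base: (n19, dist=0).
Iteration 1: edges from {n19} -> (n15, dist=1).
Iteration 2: edges from {n15} -> (n27, dist=2).
Iteration 3: no outgoing edges from {n27}; recursion stops.
Total rows emitted: 3.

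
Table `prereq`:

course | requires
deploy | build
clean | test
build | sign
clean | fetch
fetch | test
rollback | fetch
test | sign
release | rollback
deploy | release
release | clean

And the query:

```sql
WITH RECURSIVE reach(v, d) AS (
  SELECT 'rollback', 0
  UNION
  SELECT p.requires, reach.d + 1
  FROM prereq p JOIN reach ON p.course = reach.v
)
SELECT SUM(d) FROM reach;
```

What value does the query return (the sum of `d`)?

Base: (rollback, d=0).
Iteration 1: edges from {rollback} -> (fetch, d=1).
Iteration 2: edges from {fetch} -> (test, d=2).
Iteration 3: edges from {test} -> (sign, d=3).
Iteration 4: no outgoing edges from {sign}; recursion stops.
SUM(d) = 0 + 1 + 2 + 3 = 6.

6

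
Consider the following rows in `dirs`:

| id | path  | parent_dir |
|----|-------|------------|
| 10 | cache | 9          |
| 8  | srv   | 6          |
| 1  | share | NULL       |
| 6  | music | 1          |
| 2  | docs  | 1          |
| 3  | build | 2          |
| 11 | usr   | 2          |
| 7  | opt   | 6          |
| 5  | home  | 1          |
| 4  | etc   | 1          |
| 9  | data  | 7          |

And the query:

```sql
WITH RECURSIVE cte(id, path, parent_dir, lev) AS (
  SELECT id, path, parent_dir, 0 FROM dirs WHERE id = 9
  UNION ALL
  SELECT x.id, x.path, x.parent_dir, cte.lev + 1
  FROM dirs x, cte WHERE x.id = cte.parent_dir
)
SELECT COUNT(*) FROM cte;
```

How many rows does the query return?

Base: id=9 (data), parent_dir=7, lev 0.
Iteration 1: join on id=7 -> opt (id 7, parent_dir=6, lev 1).
Iteration 2: join on id=6 -> music (id 6, parent_dir=1, lev 2).
Iteration 3: join on id=1 -> share (id 1, parent_dir=NULL, lev 3).
Iteration 4: parent_dir is NULL; no match; recursion stops.
Total rows emitted: 4.

4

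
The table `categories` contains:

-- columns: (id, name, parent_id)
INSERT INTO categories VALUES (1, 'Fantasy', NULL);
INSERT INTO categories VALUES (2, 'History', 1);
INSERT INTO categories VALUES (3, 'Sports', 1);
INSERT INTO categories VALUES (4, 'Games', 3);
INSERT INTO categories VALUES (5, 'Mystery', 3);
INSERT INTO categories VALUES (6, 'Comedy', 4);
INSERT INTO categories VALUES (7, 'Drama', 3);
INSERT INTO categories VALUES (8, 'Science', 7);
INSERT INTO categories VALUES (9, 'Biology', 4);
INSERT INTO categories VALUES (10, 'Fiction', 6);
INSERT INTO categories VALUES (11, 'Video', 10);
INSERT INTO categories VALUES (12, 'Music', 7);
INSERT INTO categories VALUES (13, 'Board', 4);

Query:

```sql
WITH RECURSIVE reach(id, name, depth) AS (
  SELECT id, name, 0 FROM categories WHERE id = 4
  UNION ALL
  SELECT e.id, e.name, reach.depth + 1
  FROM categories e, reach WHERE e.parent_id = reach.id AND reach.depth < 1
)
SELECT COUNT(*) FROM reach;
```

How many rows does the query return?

4

Base: id=4 (Games) at depth 0.
Iteration 1: rows with parent_id in {4} -> Comedy (id 6, depth 1), Biology (id 9, depth 1), Board (id 13, depth 1).
Iteration 2: depth < 1 fails for all current rows; recursion stops.
Total rows emitted: 4.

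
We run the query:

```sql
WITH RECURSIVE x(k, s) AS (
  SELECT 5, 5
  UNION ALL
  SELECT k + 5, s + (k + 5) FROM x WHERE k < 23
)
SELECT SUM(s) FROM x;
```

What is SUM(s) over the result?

Base: k=5, s=5.
Iteration 1: 5 < 23 holds -> k = 5 + 5 = 10, s = 5 + 10 = 15.
Iteration 2: 10 < 23 holds -> k = 10 + 5 = 15, s = 15 + 15 = 30.
Iteration 3: 15 < 23 holds -> k = 15 + 5 = 20, s = 30 + 20 = 50.
Iteration 4: 20 < 23 holds -> k = 20 + 5 = 25, s = 50 + 25 = 75.
Iteration 5: 25 < 23 fails; recursion stops.
SUM(s) = 5 + 15 + 30 + 50 + 75 = 175.

175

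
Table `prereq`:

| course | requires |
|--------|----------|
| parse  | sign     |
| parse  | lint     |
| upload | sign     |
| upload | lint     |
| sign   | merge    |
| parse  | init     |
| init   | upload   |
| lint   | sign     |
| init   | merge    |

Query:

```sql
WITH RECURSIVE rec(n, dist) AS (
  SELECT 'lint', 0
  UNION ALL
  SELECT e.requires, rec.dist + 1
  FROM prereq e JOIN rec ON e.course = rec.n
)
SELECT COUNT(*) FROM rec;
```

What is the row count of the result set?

Base: (lint, dist=0).
Iteration 1: edges from {lint} -> (sign, dist=1).
Iteration 2: edges from {sign} -> (merge, dist=2).
Iteration 3: no outgoing edges from {merge}; recursion stops.
Total rows emitted: 3.

3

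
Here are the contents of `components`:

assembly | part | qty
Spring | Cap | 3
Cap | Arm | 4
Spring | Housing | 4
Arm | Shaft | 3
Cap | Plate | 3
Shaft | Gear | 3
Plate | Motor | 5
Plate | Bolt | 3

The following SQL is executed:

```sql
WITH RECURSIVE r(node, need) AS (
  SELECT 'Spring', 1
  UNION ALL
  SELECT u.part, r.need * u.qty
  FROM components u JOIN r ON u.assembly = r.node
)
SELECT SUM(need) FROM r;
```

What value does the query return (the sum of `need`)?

Base: (Spring, need=1).
Iteration 1: components of {Spring} -> Cap = 1*3 = 3, Housing = 1*4 = 4.
Iteration 2: components of {Cap,Housing} -> Arm = 3*4 = 12, Plate = 3*3 = 9.
Iteration 3: components of {Arm,Plate} -> Bolt = 9*3 = 27, Motor = 9*5 = 45, Shaft = 12*3 = 36.
Iteration 4: components of {Bolt,Motor,Shaft} -> Gear = 36*3 = 108.
Iteration 5: no further components; recursion stops.
SUM(need) = 1 + 3 + 4 + 12 + 9 + 36 + 45 + 27 + 108 = 245.

245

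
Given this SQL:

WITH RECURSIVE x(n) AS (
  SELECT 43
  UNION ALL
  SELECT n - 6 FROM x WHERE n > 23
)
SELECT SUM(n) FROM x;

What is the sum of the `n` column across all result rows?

155

Base: n=43.
Iteration 1: 43 > 23 holds -> n = 43 - 6 = 37.
Iteration 2: 37 > 23 holds -> n = 37 - 6 = 31.
Iteration 3: 31 > 23 holds -> n = 31 - 6 = 25.
Iteration 4: 25 > 23 holds -> n = 25 - 6 = 19.
Iteration 5: 19 > 23 fails; recursion stops.
SUM(n) = 43 + 37 + 31 + 25 + 19 = 155.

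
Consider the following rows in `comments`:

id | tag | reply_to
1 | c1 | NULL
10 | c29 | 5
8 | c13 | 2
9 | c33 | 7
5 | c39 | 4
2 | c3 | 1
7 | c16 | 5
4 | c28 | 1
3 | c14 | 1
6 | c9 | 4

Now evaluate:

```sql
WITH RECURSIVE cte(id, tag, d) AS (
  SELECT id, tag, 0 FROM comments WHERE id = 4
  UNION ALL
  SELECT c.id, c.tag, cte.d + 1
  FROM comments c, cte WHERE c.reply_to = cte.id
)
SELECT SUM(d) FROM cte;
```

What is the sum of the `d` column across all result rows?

9

Base: id=4 (c28) at d 0.
Iteration 1: rows with reply_to in {4} -> c39 (id 5, d 1), c9 (id 6, d 1).
Iteration 2: rows with reply_to in {5,6} -> c16 (id 7, d 2), c29 (id 10, d 2).
Iteration 3: rows with reply_to in {7,10} -> c33 (id 9, d 3).
Iteration 4: no rows with reply_to in {9}; recursion stops.
SUM(d) = 0 + 1 + 1 + 2 + 2 + 3 = 9.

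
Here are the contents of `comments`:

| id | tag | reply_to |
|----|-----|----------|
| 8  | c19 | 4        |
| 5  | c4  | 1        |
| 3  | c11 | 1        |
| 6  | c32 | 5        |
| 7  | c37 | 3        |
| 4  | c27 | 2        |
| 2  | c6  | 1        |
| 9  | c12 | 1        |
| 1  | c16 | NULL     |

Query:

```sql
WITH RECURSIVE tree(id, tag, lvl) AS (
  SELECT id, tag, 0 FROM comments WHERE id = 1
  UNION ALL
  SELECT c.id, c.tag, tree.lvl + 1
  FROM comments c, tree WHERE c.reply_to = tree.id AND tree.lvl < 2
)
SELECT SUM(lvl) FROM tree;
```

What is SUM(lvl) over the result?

Base: id=1 (c16) at lvl 0.
Iteration 1: rows with reply_to in {1} -> c6 (id 2, lvl 1), c11 (id 3, lvl 1), c4 (id 5, lvl 1), c12 (id 9, lvl 1).
Iteration 2: rows with reply_to in {2,3,5,9} -> c27 (id 4, lvl 2), c32 (id 6, lvl 2), c37 (id 7, lvl 2).
Iteration 3: lvl < 2 fails for all current rows; recursion stops.
SUM(lvl) = 0 + 1 + 1 + 1 + 1 + 2 + 2 + 2 = 10.

10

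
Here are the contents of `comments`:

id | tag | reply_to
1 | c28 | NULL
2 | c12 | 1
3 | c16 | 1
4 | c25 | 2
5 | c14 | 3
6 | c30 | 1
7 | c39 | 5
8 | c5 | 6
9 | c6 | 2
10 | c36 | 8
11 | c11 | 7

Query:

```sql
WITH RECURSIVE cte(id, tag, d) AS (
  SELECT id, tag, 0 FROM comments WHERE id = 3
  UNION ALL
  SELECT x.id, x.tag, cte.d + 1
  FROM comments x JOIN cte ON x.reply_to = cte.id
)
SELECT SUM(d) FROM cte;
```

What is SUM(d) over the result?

Base: id=3 (c16) at d 0.
Iteration 1: rows with reply_to in {3} -> c14 (id 5, d 1).
Iteration 2: rows with reply_to in {5} -> c39 (id 7, d 2).
Iteration 3: rows with reply_to in {7} -> c11 (id 11, d 3).
Iteration 4: no rows with reply_to in {11}; recursion stops.
SUM(d) = 0 + 1 + 2 + 3 = 6.

6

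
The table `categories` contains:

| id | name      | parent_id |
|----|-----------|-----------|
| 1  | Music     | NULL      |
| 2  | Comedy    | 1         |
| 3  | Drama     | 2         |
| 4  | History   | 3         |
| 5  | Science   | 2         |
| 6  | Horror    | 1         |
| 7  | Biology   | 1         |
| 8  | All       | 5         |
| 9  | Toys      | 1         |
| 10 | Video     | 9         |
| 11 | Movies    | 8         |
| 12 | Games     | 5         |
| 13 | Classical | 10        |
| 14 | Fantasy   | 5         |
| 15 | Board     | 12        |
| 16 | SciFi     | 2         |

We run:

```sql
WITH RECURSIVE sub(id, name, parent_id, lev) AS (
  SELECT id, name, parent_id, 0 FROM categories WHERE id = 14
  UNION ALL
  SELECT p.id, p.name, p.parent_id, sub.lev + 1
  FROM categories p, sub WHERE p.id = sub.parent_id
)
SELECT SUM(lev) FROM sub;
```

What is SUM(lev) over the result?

6

Base: id=14 (Fantasy), parent_id=5, lev 0.
Iteration 1: join on id=5 -> Science (id 5, parent_id=2, lev 1).
Iteration 2: join on id=2 -> Comedy (id 2, parent_id=1, lev 2).
Iteration 3: join on id=1 -> Music (id 1, parent_id=NULL, lev 3).
Iteration 4: parent_id is NULL; no match; recursion stops.
SUM(lev) = 0 + 1 + 2 + 3 = 6.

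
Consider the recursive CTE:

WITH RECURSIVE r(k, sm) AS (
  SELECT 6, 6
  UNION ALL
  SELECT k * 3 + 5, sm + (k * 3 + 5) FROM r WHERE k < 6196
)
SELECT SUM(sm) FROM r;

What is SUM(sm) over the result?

41696

Base: k=6, sm=6.
Iteration 1: 6 < 6196 holds -> k = 6 * 3 + 5 = 23, sm = 6 + 23 = 29.
Iteration 2: 23 < 6196 holds -> k = 23 * 3 + 5 = 74, sm = 29 + 74 = 103.
Iteration 3: 74 < 6196 holds -> k = 74 * 3 + 5 = 227, sm = 103 + 227 = 330.
Iteration 4: 227 < 6196 holds -> k = 227 * 3 + 5 = 686, sm = 330 + 686 = 1016.
Iteration 5: 686 < 6196 holds -> k = 686 * 3 + 5 = 2063, sm = 1016 + 2063 = 3079.
Iteration 6: 2063 < 6196 holds -> k = 2063 * 3 + 5 = 6194, sm = 3079 + 6194 = 9273.
Iteration 7: 6194 < 6196 holds -> k = 6194 * 3 + 5 = 18587, sm = 9273 + 18587 = 27860.
Iteration 8: 18587 < 6196 fails; recursion stops.
SUM(sm) = 6 + 29 + 103 + 330 + 1016 + 3079 + 9273 + 27860 = 41696.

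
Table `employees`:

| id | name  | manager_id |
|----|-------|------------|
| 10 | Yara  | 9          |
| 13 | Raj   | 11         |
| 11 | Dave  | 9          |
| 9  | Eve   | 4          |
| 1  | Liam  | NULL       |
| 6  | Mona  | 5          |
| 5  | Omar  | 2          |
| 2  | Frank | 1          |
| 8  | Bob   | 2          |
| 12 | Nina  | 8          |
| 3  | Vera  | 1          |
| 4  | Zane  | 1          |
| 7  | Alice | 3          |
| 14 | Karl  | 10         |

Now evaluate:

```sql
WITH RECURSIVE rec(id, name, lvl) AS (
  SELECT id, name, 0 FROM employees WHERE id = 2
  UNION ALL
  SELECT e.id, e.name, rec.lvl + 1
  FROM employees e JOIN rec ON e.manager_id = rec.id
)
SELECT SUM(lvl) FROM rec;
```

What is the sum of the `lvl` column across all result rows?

6

Base: id=2 (Frank) at lvl 0.
Iteration 1: rows with manager_id in {2} -> Omar (id 5, lvl 1), Bob (id 8, lvl 1).
Iteration 2: rows with manager_id in {5,8} -> Mona (id 6, lvl 2), Nina (id 12, lvl 2).
Iteration 3: no rows with manager_id in {6,12}; recursion stops.
SUM(lvl) = 0 + 1 + 1 + 2 + 2 = 6.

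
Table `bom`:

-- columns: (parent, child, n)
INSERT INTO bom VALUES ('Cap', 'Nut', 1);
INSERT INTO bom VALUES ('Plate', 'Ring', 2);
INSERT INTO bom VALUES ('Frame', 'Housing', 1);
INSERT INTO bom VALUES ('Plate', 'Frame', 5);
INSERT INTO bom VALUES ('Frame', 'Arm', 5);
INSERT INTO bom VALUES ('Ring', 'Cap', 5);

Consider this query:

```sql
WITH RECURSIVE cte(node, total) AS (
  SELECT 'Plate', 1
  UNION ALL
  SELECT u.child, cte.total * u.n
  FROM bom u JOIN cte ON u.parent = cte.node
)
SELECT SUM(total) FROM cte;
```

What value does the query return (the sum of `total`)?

58

Base: (Plate, total=1).
Iteration 1: components of {Plate} -> Frame = 1*5 = 5, Ring = 1*2 = 2.
Iteration 2: components of {Frame,Ring} -> Arm = 5*5 = 25, Cap = 2*5 = 10, Housing = 5*1 = 5.
Iteration 3: components of {Arm,Cap,Housing} -> Nut = 10*1 = 10.
Iteration 4: no further components; recursion stops.
SUM(total) = 1 + 5 + 2 + 5 + 25 + 10 + 10 = 58.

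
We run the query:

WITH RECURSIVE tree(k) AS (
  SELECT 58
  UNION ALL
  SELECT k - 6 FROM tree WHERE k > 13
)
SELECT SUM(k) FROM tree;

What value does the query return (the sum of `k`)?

Base: k=58.
Iteration 1: 58 > 13 holds -> k = 58 - 6 = 52.
Iteration 2: 52 > 13 holds -> k = 52 - 6 = 46.
Iteration 3: 46 > 13 holds -> k = 46 - 6 = 40.
Iteration 4: 40 > 13 holds -> k = 40 - 6 = 34.
Iteration 5: 34 > 13 holds -> k = 34 - 6 = 28.
Iteration 6: 28 > 13 holds -> k = 28 - 6 = 22.
Iteration 7: 22 > 13 holds -> k = 22 - 6 = 16.
Iteration 8: 16 > 13 holds -> k = 16 - 6 = 10.
Iteration 9: 10 > 13 fails; recursion stops.
SUM(k) = 58 + 52 + 46 + 40 + 34 + 28 + 22 + 16 + 10 = 306.

306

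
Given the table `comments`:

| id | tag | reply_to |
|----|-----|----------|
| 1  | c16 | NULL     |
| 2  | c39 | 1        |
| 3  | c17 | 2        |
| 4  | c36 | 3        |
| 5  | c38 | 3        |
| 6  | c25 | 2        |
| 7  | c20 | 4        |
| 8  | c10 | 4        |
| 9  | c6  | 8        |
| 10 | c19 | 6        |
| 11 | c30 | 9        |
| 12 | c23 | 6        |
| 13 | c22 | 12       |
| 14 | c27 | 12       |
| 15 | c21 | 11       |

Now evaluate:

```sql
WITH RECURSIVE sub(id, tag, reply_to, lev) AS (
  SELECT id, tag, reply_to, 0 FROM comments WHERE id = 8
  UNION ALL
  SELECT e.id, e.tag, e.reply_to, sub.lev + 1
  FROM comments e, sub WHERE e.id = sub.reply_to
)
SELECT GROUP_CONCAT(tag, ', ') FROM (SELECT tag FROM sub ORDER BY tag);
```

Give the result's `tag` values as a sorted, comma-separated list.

c10, c16, c17, c36, c39

Base: id=8 (c10), reply_to=4, lev 0.
Iteration 1: join on id=4 -> c36 (id 4, reply_to=3, lev 1).
Iteration 2: join on id=3 -> c17 (id 3, reply_to=2, lev 2).
Iteration 3: join on id=2 -> c39 (id 2, reply_to=1, lev 3).
Iteration 4: join on id=1 -> c16 (id 1, reply_to=NULL, lev 4).
Iteration 5: reply_to is NULL; no match; recursion stops.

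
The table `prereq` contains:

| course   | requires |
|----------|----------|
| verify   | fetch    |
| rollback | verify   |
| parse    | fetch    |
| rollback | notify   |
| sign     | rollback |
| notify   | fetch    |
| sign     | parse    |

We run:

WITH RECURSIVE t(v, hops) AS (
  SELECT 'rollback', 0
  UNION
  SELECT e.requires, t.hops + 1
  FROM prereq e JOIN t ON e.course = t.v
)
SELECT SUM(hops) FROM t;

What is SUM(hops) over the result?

Base: (rollback, hops=0).
Iteration 1: edges from {rollback} -> (notify, hops=1), (verify, hops=1).
Iteration 2: edges from {notify,verify} -> (fetch, hops=2). [UNION drops 1 duplicate row(s)]
Iteration 3: no outgoing edges from {fetch}; recursion stops.
SUM(hops) = 0 + 1 + 1 + 2 = 4.

4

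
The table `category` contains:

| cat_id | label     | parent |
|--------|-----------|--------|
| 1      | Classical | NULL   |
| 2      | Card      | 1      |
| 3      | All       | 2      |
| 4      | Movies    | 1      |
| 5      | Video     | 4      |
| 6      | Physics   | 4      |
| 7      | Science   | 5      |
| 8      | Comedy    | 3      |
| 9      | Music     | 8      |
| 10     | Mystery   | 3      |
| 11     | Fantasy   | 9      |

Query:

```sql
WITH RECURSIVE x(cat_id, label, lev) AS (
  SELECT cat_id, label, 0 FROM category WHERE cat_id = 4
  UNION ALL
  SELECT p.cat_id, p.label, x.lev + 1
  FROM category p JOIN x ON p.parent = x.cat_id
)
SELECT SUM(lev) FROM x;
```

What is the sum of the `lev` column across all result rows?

Base: cat_id=4 (Movies) at lev 0.
Iteration 1: rows with parent in {4} -> Video (id 5, lev 1), Physics (id 6, lev 1).
Iteration 2: rows with parent in {5,6} -> Science (id 7, lev 2).
Iteration 3: no rows with parent in {7}; recursion stops.
SUM(lev) = 0 + 1 + 1 + 2 = 4.

4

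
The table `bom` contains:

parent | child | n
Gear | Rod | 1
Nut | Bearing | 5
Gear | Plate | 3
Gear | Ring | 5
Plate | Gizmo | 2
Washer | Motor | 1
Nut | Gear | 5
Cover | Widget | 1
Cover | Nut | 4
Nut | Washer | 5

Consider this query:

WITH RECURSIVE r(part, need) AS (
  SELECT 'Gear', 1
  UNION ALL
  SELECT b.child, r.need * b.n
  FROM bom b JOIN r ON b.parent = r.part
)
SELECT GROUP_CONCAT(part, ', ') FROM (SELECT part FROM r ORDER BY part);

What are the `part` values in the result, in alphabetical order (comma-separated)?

Gear, Gizmo, Plate, Ring, Rod

Base: (Gear, need=1).
Iteration 1: components of {Gear} -> Plate = 1*3 = 3, Ring = 1*5 = 5, Rod = 1*1 = 1.
Iteration 2: components of {Plate,Ring,Rod} -> Gizmo = 3*2 = 6.
Iteration 3: no further components; recursion stops.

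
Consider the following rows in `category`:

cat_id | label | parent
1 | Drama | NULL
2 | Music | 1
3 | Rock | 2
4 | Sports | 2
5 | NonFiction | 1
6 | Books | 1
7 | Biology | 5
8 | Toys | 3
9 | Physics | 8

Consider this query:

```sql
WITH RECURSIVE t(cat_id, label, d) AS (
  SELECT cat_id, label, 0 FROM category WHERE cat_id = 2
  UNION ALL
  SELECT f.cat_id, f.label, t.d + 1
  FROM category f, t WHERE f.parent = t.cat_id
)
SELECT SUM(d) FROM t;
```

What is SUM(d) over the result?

Base: cat_id=2 (Music) at d 0.
Iteration 1: rows with parent in {2} -> Rock (id 3, d 1), Sports (id 4, d 1).
Iteration 2: rows with parent in {3,4} -> Toys (id 8, d 2).
Iteration 3: rows with parent in {8} -> Physics (id 9, d 3).
Iteration 4: no rows with parent in {9}; recursion stops.
SUM(d) = 0 + 1 + 1 + 2 + 3 = 7.

7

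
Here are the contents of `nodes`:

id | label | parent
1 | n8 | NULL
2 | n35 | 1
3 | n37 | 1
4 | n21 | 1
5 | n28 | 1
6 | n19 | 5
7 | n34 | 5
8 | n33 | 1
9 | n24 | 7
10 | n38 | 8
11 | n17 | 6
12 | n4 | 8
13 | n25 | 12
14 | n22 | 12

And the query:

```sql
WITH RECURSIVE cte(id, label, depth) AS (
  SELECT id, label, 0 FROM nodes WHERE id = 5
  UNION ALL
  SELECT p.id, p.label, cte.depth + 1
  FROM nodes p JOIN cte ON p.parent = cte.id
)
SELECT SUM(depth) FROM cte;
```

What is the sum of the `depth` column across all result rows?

Base: id=5 (n28) at depth 0.
Iteration 1: rows with parent in {5} -> n19 (id 6, depth 1), n34 (id 7, depth 1).
Iteration 2: rows with parent in {6,7} -> n24 (id 9, depth 2), n17 (id 11, depth 2).
Iteration 3: no rows with parent in {9,11}; recursion stops.
SUM(depth) = 0 + 1 + 1 + 2 + 2 = 6.

6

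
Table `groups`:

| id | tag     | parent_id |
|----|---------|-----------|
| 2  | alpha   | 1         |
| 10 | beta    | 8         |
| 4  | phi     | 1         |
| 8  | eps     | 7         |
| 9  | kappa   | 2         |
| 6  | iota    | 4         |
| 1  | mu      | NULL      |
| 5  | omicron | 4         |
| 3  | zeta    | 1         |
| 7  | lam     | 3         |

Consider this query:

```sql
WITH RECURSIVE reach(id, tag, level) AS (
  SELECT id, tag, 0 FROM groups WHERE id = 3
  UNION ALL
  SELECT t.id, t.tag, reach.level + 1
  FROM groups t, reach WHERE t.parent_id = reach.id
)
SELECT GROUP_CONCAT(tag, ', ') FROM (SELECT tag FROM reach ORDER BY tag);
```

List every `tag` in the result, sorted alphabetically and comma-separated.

beta, eps, lam, zeta

Base: id=3 (zeta) at level 0.
Iteration 1: rows with parent_id in {3} -> lam (id 7, level 1).
Iteration 2: rows with parent_id in {7} -> eps (id 8, level 2).
Iteration 3: rows with parent_id in {8} -> beta (id 10, level 3).
Iteration 4: no rows with parent_id in {10}; recursion stops.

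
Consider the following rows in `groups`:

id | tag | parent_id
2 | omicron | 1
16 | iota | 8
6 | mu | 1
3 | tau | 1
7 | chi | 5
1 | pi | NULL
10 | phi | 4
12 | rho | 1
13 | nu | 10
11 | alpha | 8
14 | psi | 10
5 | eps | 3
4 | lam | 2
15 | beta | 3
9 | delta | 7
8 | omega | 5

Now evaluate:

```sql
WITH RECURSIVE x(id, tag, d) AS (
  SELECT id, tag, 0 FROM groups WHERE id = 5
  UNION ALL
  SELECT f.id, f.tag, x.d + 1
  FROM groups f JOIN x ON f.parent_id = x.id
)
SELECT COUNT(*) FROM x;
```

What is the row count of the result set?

Base: id=5 (eps) at d 0.
Iteration 1: rows with parent_id in {5} -> chi (id 7, d 1), omega (id 8, d 1).
Iteration 2: rows with parent_id in {7,8} -> delta (id 9, d 2), alpha (id 11, d 2), iota (id 16, d 2).
Iteration 3: no rows with parent_id in {9,11,16}; recursion stops.
Total rows emitted: 6.

6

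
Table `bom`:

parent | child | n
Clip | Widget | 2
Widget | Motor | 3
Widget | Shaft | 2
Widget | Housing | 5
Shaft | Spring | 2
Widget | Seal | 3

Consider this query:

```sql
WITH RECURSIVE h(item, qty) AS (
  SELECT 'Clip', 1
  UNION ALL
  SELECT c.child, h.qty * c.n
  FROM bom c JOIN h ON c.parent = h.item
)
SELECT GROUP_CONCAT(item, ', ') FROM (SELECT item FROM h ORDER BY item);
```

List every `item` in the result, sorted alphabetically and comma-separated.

Clip, Housing, Motor, Seal, Shaft, Spring, Widget

Base: (Clip, qty=1).
Iteration 1: components of {Clip} -> Widget = 1*2 = 2.
Iteration 2: components of {Widget} -> Housing = 2*5 = 10, Motor = 2*3 = 6, Seal = 2*3 = 6, Shaft = 2*2 = 4.
Iteration 3: components of {Housing,Motor,Seal,Shaft} -> Spring = 4*2 = 8.
Iteration 4: no further components; recursion stops.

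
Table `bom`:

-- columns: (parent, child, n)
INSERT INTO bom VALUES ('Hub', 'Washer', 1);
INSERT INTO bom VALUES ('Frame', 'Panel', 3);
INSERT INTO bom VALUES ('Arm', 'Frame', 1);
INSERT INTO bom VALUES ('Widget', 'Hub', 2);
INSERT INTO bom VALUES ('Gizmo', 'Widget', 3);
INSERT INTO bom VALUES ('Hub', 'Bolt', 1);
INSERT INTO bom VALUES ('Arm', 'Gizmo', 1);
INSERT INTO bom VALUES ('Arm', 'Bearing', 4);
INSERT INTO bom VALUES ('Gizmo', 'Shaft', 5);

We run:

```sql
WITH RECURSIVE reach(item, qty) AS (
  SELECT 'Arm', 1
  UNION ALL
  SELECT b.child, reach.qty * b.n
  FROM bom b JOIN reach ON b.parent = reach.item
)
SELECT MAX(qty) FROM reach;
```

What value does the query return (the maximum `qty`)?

Base: (Arm, qty=1).
Iteration 1: components of {Arm} -> Bearing = 1*4 = 4, Frame = 1*1 = 1, Gizmo = 1*1 = 1.
Iteration 2: components of {Bearing,Frame,Gizmo} -> Panel = 1*3 = 3, Shaft = 1*5 = 5, Widget = 1*3 = 3.
Iteration 3: components of {Panel,Shaft,Widget} -> Hub = 3*2 = 6.
Iteration 4: components of {Hub} -> Bolt = 6*1 = 6, Washer = 6*1 = 6.
Iteration 5: no further components; recursion stops.
qty values: 1, 1, 4, 1, 5, 3, 3, 6, 6, 6; the maximum is 6.

6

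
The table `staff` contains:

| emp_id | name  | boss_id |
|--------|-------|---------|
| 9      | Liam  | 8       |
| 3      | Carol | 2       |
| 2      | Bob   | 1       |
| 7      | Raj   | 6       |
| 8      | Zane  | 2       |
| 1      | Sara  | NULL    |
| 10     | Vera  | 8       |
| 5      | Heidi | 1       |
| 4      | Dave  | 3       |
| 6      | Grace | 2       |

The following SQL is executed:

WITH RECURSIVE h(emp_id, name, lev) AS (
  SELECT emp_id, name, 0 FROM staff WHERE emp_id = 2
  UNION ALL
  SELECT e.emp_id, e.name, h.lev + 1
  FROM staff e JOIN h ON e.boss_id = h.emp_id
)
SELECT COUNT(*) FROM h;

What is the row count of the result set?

8

Base: emp_id=2 (Bob) at lev 0.
Iteration 1: rows with boss_id in {2} -> Carol (id 3, lev 1), Grace (id 6, lev 1), Zane (id 8, lev 1).
Iteration 2: rows with boss_id in {3,6,8} -> Dave (id 4, lev 2), Raj (id 7, lev 2), Liam (id 9, lev 2), Vera (id 10, lev 2).
Iteration 3: no rows with boss_id in {4,7,9,10}; recursion stops.
Total rows emitted: 8.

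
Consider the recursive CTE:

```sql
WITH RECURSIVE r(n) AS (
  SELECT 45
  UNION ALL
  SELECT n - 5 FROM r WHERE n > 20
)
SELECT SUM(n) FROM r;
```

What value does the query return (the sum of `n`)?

Base: n=45.
Iteration 1: 45 > 20 holds -> n = 45 - 5 = 40.
Iteration 2: 40 > 20 holds -> n = 40 - 5 = 35.
Iteration 3: 35 > 20 holds -> n = 35 - 5 = 30.
Iteration 4: 30 > 20 holds -> n = 30 - 5 = 25.
Iteration 5: 25 > 20 holds -> n = 25 - 5 = 20.
Iteration 6: 20 > 20 fails; recursion stops.
SUM(n) = 45 + 40 + 35 + 30 + 25 + 20 = 195.

195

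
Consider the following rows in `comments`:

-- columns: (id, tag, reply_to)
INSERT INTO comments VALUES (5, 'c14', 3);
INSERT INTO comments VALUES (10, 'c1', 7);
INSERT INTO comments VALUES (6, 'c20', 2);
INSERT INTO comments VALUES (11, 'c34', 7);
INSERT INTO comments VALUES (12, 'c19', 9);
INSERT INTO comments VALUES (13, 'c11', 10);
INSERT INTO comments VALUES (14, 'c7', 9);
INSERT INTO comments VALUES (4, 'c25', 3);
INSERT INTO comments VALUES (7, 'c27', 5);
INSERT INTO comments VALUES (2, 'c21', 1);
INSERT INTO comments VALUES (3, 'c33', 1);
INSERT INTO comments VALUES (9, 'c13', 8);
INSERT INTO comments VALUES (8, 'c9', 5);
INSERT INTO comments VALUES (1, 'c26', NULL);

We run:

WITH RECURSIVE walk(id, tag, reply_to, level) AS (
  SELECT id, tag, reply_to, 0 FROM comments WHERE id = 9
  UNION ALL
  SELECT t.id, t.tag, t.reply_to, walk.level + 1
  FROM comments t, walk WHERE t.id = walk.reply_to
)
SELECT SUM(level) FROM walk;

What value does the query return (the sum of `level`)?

10

Base: id=9 (c13), reply_to=8, level 0.
Iteration 1: join on id=8 -> c9 (id 8, reply_to=5, level 1).
Iteration 2: join on id=5 -> c14 (id 5, reply_to=3, level 2).
Iteration 3: join on id=3 -> c33 (id 3, reply_to=1, level 3).
Iteration 4: join on id=1 -> c26 (id 1, reply_to=NULL, level 4).
Iteration 5: reply_to is NULL; no match; recursion stops.
SUM(level) = 0 + 1 + 2 + 3 + 4 = 10.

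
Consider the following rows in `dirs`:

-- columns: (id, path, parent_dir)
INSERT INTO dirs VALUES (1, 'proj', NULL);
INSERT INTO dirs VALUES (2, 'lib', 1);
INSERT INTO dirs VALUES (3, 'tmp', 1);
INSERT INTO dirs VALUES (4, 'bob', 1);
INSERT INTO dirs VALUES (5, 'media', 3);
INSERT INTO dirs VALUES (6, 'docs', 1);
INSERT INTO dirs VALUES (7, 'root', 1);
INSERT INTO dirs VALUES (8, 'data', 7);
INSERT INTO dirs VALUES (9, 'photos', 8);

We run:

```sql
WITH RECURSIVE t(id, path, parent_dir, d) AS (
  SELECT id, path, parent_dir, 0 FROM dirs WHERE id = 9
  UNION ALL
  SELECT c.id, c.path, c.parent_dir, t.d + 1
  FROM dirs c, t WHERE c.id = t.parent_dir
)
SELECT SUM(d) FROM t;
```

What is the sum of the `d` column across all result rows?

Base: id=9 (photos), parent_dir=8, d 0.
Iteration 1: join on id=8 -> data (id 8, parent_dir=7, d 1).
Iteration 2: join on id=7 -> root (id 7, parent_dir=1, d 2).
Iteration 3: join on id=1 -> proj (id 1, parent_dir=NULL, d 3).
Iteration 4: parent_dir is NULL; no match; recursion stops.
SUM(d) = 0 + 1 + 2 + 3 = 6.

6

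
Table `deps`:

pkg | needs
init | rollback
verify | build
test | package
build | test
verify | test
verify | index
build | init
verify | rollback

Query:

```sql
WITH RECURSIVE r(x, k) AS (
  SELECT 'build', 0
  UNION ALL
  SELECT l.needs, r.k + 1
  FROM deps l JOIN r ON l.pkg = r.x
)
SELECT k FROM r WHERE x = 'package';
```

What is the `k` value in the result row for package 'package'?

2

Base: (build, k=0).
Iteration 1: edges from {build} -> (init, k=1), (test, k=1).
Iteration 2: edges from {init,test} -> (package, k=2), (rollback, k=2).
Iteration 3: no outgoing edges from {package,rollback}; recursion stops.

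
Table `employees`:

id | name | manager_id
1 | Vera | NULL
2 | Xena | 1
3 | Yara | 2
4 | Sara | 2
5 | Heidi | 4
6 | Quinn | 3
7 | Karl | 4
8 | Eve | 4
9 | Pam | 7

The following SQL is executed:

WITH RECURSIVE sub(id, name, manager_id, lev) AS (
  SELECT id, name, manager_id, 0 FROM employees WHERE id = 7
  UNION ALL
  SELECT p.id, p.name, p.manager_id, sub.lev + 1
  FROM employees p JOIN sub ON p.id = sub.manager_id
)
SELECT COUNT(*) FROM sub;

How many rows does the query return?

4

Base: id=7 (Karl), manager_id=4, lev 0.
Iteration 1: join on id=4 -> Sara (id 4, manager_id=2, lev 1).
Iteration 2: join on id=2 -> Xena (id 2, manager_id=1, lev 2).
Iteration 3: join on id=1 -> Vera (id 1, manager_id=NULL, lev 3).
Iteration 4: manager_id is NULL; no match; recursion stops.
Total rows emitted: 4.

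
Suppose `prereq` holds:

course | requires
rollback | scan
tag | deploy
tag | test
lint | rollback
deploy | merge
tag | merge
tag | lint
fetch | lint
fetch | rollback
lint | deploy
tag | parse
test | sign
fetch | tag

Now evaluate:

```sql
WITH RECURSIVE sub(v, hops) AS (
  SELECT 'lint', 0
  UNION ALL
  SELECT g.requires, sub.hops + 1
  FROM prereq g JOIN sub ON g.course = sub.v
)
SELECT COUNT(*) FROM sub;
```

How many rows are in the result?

Base: (lint, hops=0).
Iteration 1: edges from {lint} -> (deploy, hops=1), (rollback, hops=1).
Iteration 2: edges from {deploy,rollback} -> (merge, hops=2), (scan, hops=2).
Iteration 3: no outgoing edges from {merge,scan}; recursion stops.
Total rows emitted: 5.

5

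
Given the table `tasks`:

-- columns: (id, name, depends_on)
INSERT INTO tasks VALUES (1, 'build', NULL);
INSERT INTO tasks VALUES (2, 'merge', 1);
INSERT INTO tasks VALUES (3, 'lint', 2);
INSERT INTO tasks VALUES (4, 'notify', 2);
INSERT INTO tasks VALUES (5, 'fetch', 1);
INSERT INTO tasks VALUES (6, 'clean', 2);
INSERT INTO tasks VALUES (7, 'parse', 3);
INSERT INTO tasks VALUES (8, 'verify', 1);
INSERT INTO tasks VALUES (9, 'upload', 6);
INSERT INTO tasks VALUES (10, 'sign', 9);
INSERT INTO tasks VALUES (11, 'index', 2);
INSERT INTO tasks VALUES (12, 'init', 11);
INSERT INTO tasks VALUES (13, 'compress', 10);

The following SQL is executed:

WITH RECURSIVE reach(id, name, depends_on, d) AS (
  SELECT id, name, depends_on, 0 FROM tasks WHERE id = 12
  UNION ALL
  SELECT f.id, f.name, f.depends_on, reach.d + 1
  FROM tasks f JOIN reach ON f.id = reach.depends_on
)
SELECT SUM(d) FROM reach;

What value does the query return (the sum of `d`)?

Base: id=12 (init), depends_on=11, d 0.
Iteration 1: join on id=11 -> index (id 11, depends_on=2, d 1).
Iteration 2: join on id=2 -> merge (id 2, depends_on=1, d 2).
Iteration 3: join on id=1 -> build (id 1, depends_on=NULL, d 3).
Iteration 4: depends_on is NULL; no match; recursion stops.
SUM(d) = 0 + 1 + 2 + 3 = 6.

6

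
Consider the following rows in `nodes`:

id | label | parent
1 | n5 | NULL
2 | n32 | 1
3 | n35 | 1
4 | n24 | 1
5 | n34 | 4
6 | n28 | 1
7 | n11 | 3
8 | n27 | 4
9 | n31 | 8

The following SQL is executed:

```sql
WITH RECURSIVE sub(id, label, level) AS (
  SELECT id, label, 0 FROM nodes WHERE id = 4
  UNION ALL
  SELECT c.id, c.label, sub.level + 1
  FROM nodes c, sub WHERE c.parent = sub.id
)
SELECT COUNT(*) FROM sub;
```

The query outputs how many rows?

Base: id=4 (n24) at level 0.
Iteration 1: rows with parent in {4} -> n34 (id 5, level 1), n27 (id 8, level 1).
Iteration 2: rows with parent in {5,8} -> n31 (id 9, level 2).
Iteration 3: no rows with parent in {9}; recursion stops.
Total rows emitted: 4.

4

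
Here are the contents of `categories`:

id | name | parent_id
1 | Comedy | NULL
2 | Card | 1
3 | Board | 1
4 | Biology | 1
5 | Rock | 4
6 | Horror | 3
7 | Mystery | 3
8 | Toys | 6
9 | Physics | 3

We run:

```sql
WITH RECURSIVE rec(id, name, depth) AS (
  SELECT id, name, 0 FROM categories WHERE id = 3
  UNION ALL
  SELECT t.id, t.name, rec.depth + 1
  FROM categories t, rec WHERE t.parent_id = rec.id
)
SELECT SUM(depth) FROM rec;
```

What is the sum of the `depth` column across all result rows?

5

Base: id=3 (Board) at depth 0.
Iteration 1: rows with parent_id in {3} -> Horror (id 6, depth 1), Mystery (id 7, depth 1), Physics (id 9, depth 1).
Iteration 2: rows with parent_id in {6,7,9} -> Toys (id 8, depth 2).
Iteration 3: no rows with parent_id in {8}; recursion stops.
SUM(depth) = 0 + 1 + 1 + 1 + 2 = 5.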